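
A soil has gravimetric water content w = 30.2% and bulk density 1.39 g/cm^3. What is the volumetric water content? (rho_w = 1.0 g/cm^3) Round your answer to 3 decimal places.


Step 1: theta = (w / 100) * BD / rho_w
Step 2: theta = (30.2 / 100) * 1.39 / 1.0
Step 3: theta = 0.302 * 1.39
Step 4: theta = 0.42

0.42


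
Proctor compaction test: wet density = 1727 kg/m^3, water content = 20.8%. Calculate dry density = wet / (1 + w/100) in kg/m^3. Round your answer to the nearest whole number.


Step 1: Dry density = wet density / (1 + w/100)
Step 2: Dry density = 1727 / (1 + 20.8/100)
Step 3: Dry density = 1727 / 1.208
Step 4: Dry density = 1430 kg/m^3

1430


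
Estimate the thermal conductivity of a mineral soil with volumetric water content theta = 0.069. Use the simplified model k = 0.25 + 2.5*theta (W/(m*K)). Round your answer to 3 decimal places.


Step 1: k = 0.25 + 2.5 * theta
Step 2: k = 0.25 + 2.5 * 0.069
Step 3: k = 0.25 + 0.173
Step 4: k = 0.423 W/(m*K)

0.423


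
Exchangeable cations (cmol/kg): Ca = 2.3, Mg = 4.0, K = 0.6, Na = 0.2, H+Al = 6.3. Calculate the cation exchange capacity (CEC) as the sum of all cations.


Step 1: CEC = Ca + Mg + K + Na + (H+Al)
Step 2: CEC = 2.3 + 4.0 + 0.6 + 0.2 + 6.3
Step 3: CEC = 13.4 cmol/kg

13.4


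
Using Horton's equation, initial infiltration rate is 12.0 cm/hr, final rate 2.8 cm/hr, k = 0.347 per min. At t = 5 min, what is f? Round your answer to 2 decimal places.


Step 1: f = fc + (f0 - fc) * exp(-k * t)
Step 2: exp(-0.347 * 5) = 0.1764
Step 3: f = 2.8 + (12.0 - 2.8) * 0.1764
Step 4: f = 2.8 + 9.2 * 0.1764
Step 5: f = 4.42 cm/hr

4.42


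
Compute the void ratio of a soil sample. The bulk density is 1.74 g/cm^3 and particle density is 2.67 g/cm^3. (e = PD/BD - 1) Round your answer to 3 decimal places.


Step 1: e = PD / BD - 1
Step 2: e = 2.67 / 1.74 - 1
Step 3: e = 1.53448 - 1
Step 4: e = 0.534

0.534


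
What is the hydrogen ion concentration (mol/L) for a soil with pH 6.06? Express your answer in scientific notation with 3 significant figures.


Step 1: [H+] = 10^(-pH)
Step 2: [H+] = 10^(-6.06)
Step 3: [H+] = 8.71e-07 mol/L

8.71e-07


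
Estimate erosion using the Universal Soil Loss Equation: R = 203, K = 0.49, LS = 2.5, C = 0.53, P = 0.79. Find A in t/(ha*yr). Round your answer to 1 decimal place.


Step 1: A = R * K * LS * C * P
Step 2: R * K = 203 * 0.49 = 99.47
Step 3: (R*K) * LS = 99.47 * 2.5 = 248.675
Step 4: * C * P = 248.675 * 0.53 * 0.79 = 104.1
Step 5: A = 104.1 t/(ha*yr)

104.1


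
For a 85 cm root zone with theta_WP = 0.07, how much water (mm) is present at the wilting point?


Step 1: Water (mm) = theta_WP * depth * 10
Step 2: Water = 0.07 * 85 * 10
Step 3: Water = 59.5 mm

59.5


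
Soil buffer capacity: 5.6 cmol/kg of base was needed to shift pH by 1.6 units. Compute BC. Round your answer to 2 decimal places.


Step 1: BC = change in base / change in pH
Step 2: BC = 5.6 / 1.6
Step 3: BC = 3.5 cmol/(kg*pH unit)

3.5


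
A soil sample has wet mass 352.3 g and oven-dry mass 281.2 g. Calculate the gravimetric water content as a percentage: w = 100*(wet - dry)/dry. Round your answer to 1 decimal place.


Step 1: Water mass = wet - dry = 352.3 - 281.2 = 71.1 g
Step 2: w = 100 * water mass / dry mass
Step 3: w = 100 * 71.1 / 281.2 = 25.3%

25.3


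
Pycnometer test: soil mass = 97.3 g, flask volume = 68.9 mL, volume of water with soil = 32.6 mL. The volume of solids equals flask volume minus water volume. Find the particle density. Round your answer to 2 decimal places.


Step 1: Volume of solids = flask volume - water volume with soil
Step 2: V_solids = 68.9 - 32.6 = 36.3 mL
Step 3: Particle density = mass / V_solids = 97.3 / 36.3 = 2.68 g/cm^3

2.68


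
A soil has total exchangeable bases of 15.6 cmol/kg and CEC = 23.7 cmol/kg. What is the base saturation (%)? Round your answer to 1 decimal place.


Step 1: BS = 100 * (sum of bases) / CEC
Step 2: BS = 100 * 15.6 / 23.7
Step 3: BS = 65.8%

65.8


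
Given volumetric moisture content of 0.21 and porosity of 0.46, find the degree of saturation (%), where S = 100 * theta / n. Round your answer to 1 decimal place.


Step 1: S = 100 * theta_v / n
Step 2: S = 100 * 0.21 / 0.46
Step 3: S = 45.7%

45.7


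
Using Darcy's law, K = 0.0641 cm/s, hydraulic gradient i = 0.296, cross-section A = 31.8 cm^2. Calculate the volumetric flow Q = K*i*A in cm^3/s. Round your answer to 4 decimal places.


Step 1: Apply Darcy's law: Q = K * i * A
Step 2: Q = 0.0641 * 0.296 * 31.8
Step 3: Q = 0.6034 cm^3/s

0.6034


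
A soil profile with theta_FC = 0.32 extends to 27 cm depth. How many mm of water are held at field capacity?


Step 1: Water (mm) = theta_FC * depth (cm) * 10
Step 2: Water = 0.32 * 27 * 10
Step 3: Water = 86.4 mm

86.4


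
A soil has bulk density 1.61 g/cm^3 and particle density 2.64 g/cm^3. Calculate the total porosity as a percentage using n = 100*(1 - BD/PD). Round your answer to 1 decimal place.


Step 1: Formula: n = 100 * (1 - BD / PD)
Step 2: n = 100 * (1 - 1.61 / 2.64)
Step 3: n = 100 * (1 - 0.60985)
Step 4: n = 39.0%

39.0


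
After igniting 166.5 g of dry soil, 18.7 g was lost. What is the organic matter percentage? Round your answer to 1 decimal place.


Step 1: OM% = 100 * LOI / sample mass
Step 2: OM = 100 * 18.7 / 166.5
Step 3: OM = 11.2%

11.2


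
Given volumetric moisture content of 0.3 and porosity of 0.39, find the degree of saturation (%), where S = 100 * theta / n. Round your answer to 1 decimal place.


Step 1: S = 100 * theta_v / n
Step 2: S = 100 * 0.3 / 0.39
Step 3: S = 76.9%

76.9


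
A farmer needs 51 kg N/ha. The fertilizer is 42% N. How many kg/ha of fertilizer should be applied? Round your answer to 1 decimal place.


Step 1: Fertilizer rate = target N / (N content / 100)
Step 2: Rate = 51 / (42 / 100)
Step 3: Rate = 51 / 0.42
Step 4: Rate = 121.4 kg/ha

121.4


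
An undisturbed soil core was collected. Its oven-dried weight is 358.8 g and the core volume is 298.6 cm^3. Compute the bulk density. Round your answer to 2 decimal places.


Step 1: Identify the formula: BD = dry mass / volume
Step 2: Substitute values: BD = 358.8 / 298.6
Step 3: BD = 1.2 g/cm^3

1.2


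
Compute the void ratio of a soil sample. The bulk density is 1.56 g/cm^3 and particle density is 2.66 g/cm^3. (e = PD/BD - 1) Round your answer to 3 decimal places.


Step 1: e = PD / BD - 1
Step 2: e = 2.66 / 1.56 - 1
Step 3: e = 1.70513 - 1
Step 4: e = 0.705

0.705


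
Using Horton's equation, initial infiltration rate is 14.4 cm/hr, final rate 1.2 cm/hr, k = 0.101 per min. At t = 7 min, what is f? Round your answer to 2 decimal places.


Step 1: f = fc + (f0 - fc) * exp(-k * t)
Step 2: exp(-0.101 * 7) = 0.493121
Step 3: f = 1.2 + (14.4 - 1.2) * 0.493121
Step 4: f = 1.2 + 13.2 * 0.493121
Step 5: f = 7.71 cm/hr

7.71


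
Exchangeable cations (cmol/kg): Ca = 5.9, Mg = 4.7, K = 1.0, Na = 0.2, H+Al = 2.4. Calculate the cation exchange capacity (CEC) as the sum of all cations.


Step 1: CEC = Ca + Mg + K + Na + (H+Al)
Step 2: CEC = 5.9 + 4.7 + 1.0 + 0.2 + 2.4
Step 3: CEC = 14.2 cmol/kg

14.2


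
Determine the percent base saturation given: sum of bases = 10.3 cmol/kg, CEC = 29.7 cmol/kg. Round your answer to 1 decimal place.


Step 1: BS = 100 * (sum of bases) / CEC
Step 2: BS = 100 * 10.3 / 29.7
Step 3: BS = 34.7%

34.7


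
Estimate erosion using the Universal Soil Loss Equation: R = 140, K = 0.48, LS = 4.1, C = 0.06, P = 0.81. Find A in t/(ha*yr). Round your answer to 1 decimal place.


Step 1: A = R * K * LS * C * P
Step 2: R * K = 140 * 0.48 = 67.2
Step 3: (R*K) * LS = 67.2 * 4.1 = 275.52
Step 4: * C * P = 275.52 * 0.06 * 0.81 = 13.4
Step 5: A = 13.4 t/(ha*yr)

13.4


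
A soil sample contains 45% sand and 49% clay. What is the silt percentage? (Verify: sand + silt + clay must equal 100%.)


Step 1: sand + silt + clay = 100%
Step 2: silt = 100 - sand - clay
Step 3: silt = 100 - 45 - 49
Step 4: silt = 6%

6


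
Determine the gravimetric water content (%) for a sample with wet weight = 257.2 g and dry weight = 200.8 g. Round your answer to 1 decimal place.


Step 1: Water mass = wet - dry = 257.2 - 200.8 = 56.4 g
Step 2: w = 100 * water mass / dry mass
Step 3: w = 100 * 56.4 / 200.8 = 28.1%

28.1


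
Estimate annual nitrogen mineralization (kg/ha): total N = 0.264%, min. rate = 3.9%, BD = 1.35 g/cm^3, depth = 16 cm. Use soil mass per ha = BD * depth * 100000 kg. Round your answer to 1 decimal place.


Step 1: Soil mass per ha = BD * depth * 100000 = 1.35 * 16 * 100000 = 2160000 kg
Step 2: Total N pool = soil mass * N%/100 = 2160000 * 0.264/100 = 5702.4 kg/ha
Step 3: N mineralized = N pool * rate%/100 = 5702.4 * 3.9/100 = 222.4 kg/ha/yr

222.4


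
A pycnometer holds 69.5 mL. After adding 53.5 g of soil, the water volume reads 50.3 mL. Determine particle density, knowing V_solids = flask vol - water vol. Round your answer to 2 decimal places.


Step 1: Volume of solids = flask volume - water volume with soil
Step 2: V_solids = 69.5 - 50.3 = 19.2 mL
Step 3: Particle density = mass / V_solids = 53.5 / 19.2 = 2.79 g/cm^3

2.79


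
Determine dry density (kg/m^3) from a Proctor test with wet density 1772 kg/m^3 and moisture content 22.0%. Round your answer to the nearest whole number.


Step 1: Dry density = wet density / (1 + w/100)
Step 2: Dry density = 1772 / (1 + 22.0/100)
Step 3: Dry density = 1772 / 1.22
Step 4: Dry density = 1452 kg/m^3

1452


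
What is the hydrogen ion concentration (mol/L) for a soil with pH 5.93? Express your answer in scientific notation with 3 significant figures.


Step 1: [H+] = 10^(-pH)
Step 2: [H+] = 10^(-5.93)
Step 3: [H+] = 1.17e-06 mol/L

1.17e-06


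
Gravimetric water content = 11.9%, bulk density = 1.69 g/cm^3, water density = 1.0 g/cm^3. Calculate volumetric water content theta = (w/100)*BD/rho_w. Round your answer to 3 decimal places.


Step 1: theta = (w / 100) * BD / rho_w
Step 2: theta = (11.9 / 100) * 1.69 / 1.0
Step 3: theta = 0.119 * 1.69
Step 4: theta = 0.201

0.201


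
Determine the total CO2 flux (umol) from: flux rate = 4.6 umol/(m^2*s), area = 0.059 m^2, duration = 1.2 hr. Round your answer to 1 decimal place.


Step 1: Convert time to seconds: 1.2 hr * 3600 = 4320.0 s
Step 2: Total = flux * area * time_s
Step 3: Total = 4.6 * 0.059 * 4320.0
Step 4: Total = 1172.4 umol

1172.4


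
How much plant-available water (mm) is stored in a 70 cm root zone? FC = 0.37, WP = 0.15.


Step 1: Available water = (FC - WP) * depth * 10
Step 2: AW = (0.37 - 0.15) * 70 * 10
Step 3: AW = 0.22 * 70 * 10
Step 4: AW = 154.0 mm

154.0


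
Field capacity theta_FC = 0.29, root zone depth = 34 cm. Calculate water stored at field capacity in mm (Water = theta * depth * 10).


Step 1: Water (mm) = theta_FC * depth (cm) * 10
Step 2: Water = 0.29 * 34 * 10
Step 3: Water = 98.6 mm

98.6


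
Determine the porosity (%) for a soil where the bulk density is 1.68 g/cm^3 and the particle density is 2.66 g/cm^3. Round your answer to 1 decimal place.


Step 1: Formula: n = 100 * (1 - BD / PD)
Step 2: n = 100 * (1 - 1.68 / 2.66)
Step 3: n = 100 * (1 - 0.63158)
Step 4: n = 36.8%

36.8


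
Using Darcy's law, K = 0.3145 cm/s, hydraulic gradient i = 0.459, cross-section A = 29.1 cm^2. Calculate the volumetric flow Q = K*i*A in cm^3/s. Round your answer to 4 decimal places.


Step 1: Apply Darcy's law: Q = K * i * A
Step 2: Q = 0.3145 * 0.459 * 29.1
Step 3: Q = 4.2007 cm^3/s

4.2007


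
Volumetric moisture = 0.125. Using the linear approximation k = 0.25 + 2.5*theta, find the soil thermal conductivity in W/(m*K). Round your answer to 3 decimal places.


Step 1: k = 0.25 + 2.5 * theta
Step 2: k = 0.25 + 2.5 * 0.125
Step 3: k = 0.25 + 0.313
Step 4: k = 0.563 W/(m*K)

0.563


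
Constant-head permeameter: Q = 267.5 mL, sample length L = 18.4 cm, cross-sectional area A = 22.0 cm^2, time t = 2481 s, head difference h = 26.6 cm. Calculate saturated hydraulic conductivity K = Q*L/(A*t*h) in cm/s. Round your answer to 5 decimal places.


Step 1: K = Q * L / (A * t * h)
Step 2: Numerator = 267.5 * 18.4 = 4922.0
Step 3: Denominator = 22.0 * 2481 * 26.6 = 1451881.2
Step 4: K = 4922.0 / 1451881.2 = 0.00339 cm/s

0.00339


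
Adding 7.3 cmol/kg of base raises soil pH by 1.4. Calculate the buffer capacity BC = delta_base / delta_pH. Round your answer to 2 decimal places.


Step 1: BC = change in base / change in pH
Step 2: BC = 7.3 / 1.4
Step 3: BC = 5.21 cmol/(kg*pH unit)

5.21


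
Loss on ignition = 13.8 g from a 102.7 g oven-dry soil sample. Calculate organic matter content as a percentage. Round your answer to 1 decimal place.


Step 1: OM% = 100 * LOI / sample mass
Step 2: OM = 100 * 13.8 / 102.7
Step 3: OM = 13.4%

13.4


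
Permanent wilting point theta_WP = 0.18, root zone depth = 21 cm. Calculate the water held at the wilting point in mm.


Step 1: Water (mm) = theta_WP * depth * 10
Step 2: Water = 0.18 * 21 * 10
Step 3: Water = 37.8 mm

37.8


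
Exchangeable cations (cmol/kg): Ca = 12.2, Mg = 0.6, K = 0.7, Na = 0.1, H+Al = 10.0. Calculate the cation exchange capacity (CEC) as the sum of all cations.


Step 1: CEC = Ca + Mg + K + Na + (H+Al)
Step 2: CEC = 12.2 + 0.6 + 0.7 + 0.1 + 10.0
Step 3: CEC = 23.6 cmol/kg

23.6


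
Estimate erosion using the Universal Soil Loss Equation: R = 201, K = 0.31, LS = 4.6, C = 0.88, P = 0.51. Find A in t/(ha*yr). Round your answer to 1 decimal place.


Step 1: A = R * K * LS * C * P
Step 2: R * K = 201 * 0.31 = 62.31
Step 3: (R*K) * LS = 62.31 * 4.6 = 286.626
Step 4: * C * P = 286.626 * 0.88 * 0.51 = 128.6
Step 5: A = 128.6 t/(ha*yr)

128.6


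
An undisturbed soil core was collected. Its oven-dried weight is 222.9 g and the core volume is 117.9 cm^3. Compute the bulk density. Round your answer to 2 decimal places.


Step 1: Identify the formula: BD = dry mass / volume
Step 2: Substitute values: BD = 222.9 / 117.9
Step 3: BD = 1.89 g/cm^3

1.89


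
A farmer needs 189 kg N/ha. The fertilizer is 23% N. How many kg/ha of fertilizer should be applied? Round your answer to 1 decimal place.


Step 1: Fertilizer rate = target N / (N content / 100)
Step 2: Rate = 189 / (23 / 100)
Step 3: Rate = 189 / 0.23
Step 4: Rate = 821.7 kg/ha

821.7


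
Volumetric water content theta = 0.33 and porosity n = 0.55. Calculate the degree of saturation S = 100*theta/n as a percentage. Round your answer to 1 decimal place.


Step 1: S = 100 * theta_v / n
Step 2: S = 100 * 0.33 / 0.55
Step 3: S = 60.0%

60.0


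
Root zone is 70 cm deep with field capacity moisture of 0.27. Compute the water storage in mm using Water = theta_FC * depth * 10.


Step 1: Water (mm) = theta_FC * depth (cm) * 10
Step 2: Water = 0.27 * 70 * 10
Step 3: Water = 189.0 mm

189.0


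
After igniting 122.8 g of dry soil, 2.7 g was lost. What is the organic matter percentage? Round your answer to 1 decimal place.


Step 1: OM% = 100 * LOI / sample mass
Step 2: OM = 100 * 2.7 / 122.8
Step 3: OM = 2.2%

2.2


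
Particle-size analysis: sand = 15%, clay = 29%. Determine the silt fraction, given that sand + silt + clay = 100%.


Step 1: sand + silt + clay = 100%
Step 2: silt = 100 - sand - clay
Step 3: silt = 100 - 15 - 29
Step 4: silt = 56%

56


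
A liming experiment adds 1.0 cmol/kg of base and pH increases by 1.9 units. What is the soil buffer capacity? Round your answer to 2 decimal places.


Step 1: BC = change in base / change in pH
Step 2: BC = 1.0 / 1.9
Step 3: BC = 0.53 cmol/(kg*pH unit)

0.53


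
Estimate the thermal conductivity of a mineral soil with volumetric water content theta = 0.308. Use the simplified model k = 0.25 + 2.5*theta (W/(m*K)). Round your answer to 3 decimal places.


Step 1: k = 0.25 + 2.5 * theta
Step 2: k = 0.25 + 2.5 * 0.308
Step 3: k = 0.25 + 0.77
Step 4: k = 1.02 W/(m*K)

1.02


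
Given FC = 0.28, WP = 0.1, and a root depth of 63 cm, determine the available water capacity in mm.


Step 1: Available water = (FC - WP) * depth * 10
Step 2: AW = (0.28 - 0.1) * 63 * 10
Step 3: AW = 0.18 * 63 * 10
Step 4: AW = 113.4 mm

113.4


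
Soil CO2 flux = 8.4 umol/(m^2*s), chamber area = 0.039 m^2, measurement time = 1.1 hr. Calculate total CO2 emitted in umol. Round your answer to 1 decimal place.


Step 1: Convert time to seconds: 1.1 hr * 3600 = 3960.0 s
Step 2: Total = flux * area * time_s
Step 3: Total = 8.4 * 0.039 * 3960.0
Step 4: Total = 1297.3 umol

1297.3


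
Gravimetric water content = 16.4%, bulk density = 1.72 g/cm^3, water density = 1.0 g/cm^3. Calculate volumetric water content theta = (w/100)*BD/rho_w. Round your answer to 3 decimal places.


Step 1: theta = (w / 100) * BD / rho_w
Step 2: theta = (16.4 / 100) * 1.72 / 1.0
Step 3: theta = 0.164 * 1.72
Step 4: theta = 0.282

0.282


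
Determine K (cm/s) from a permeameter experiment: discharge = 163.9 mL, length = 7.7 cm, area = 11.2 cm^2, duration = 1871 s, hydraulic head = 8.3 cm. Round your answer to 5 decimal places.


Step 1: K = Q * L / (A * t * h)
Step 2: Numerator = 163.9 * 7.7 = 1262.03
Step 3: Denominator = 11.2 * 1871 * 8.3 = 173928.16
Step 4: K = 1262.03 / 173928.16 = 0.00726 cm/s

0.00726


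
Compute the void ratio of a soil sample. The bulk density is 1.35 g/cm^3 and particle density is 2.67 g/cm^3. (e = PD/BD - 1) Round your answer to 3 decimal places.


Step 1: e = PD / BD - 1
Step 2: e = 2.67 / 1.35 - 1
Step 3: e = 1.97778 - 1
Step 4: e = 0.978

0.978


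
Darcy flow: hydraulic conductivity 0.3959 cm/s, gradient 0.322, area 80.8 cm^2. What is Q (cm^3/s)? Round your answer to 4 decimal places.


Step 1: Apply Darcy's law: Q = K * i * A
Step 2: Q = 0.3959 * 0.322 * 80.8
Step 3: Q = 10.3004 cm^3/s

10.3004


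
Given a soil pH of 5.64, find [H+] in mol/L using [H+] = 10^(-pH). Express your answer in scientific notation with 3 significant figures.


Step 1: [H+] = 10^(-pH)
Step 2: [H+] = 10^(-5.64)
Step 3: [H+] = 2.29e-06 mol/L

2.29e-06


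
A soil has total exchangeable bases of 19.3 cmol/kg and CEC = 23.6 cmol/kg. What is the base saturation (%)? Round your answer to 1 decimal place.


Step 1: BS = 100 * (sum of bases) / CEC
Step 2: BS = 100 * 19.3 / 23.6
Step 3: BS = 81.8%

81.8


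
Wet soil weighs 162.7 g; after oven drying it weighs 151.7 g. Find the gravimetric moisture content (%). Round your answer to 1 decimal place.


Step 1: Water mass = wet - dry = 162.7 - 151.7 = 11.0 g
Step 2: w = 100 * water mass / dry mass
Step 3: w = 100 * 11.0 / 151.7 = 7.3%

7.3


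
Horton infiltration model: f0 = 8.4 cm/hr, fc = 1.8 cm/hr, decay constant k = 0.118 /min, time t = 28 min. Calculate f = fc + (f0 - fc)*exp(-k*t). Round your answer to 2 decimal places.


Step 1: f = fc + (f0 - fc) * exp(-k * t)
Step 2: exp(-0.118 * 28) = 0.036736
Step 3: f = 1.8 + (8.4 - 1.8) * 0.036736
Step 4: f = 1.8 + 6.6 * 0.036736
Step 5: f = 2.04 cm/hr

2.04


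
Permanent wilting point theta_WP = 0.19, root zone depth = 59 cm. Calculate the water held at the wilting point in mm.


Step 1: Water (mm) = theta_WP * depth * 10
Step 2: Water = 0.19 * 59 * 10
Step 3: Water = 112.1 mm

112.1


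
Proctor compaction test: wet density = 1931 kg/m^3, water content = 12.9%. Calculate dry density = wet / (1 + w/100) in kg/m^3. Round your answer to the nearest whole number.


Step 1: Dry density = wet density / (1 + w/100)
Step 2: Dry density = 1931 / (1 + 12.9/100)
Step 3: Dry density = 1931 / 1.129
Step 4: Dry density = 1710 kg/m^3

1710


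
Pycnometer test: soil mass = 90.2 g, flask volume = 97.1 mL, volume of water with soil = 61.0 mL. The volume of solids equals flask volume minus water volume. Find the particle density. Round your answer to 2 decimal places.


Step 1: Volume of solids = flask volume - water volume with soil
Step 2: V_solids = 97.1 - 61.0 = 36.1 mL
Step 3: Particle density = mass / V_solids = 90.2 / 36.1 = 2.5 g/cm^3

2.5


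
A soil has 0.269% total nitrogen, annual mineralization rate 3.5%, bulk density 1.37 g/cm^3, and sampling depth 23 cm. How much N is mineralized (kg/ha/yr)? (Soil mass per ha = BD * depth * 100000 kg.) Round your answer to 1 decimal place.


Step 1: Soil mass per ha = BD * depth * 100000 = 1.37 * 23 * 100000 = 3151000 kg
Step 2: Total N pool = soil mass * N%/100 = 3151000 * 0.269/100 = 8476.19 kg/ha
Step 3: N mineralized = N pool * rate%/100 = 8476.19 * 3.5/100 = 296.7 kg/ha/yr

296.7


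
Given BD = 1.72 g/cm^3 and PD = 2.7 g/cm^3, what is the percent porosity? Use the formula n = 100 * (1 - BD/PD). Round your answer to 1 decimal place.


Step 1: Formula: n = 100 * (1 - BD / PD)
Step 2: n = 100 * (1 - 1.72 / 2.7)
Step 3: n = 100 * (1 - 0.63704)
Step 4: n = 36.3%

36.3


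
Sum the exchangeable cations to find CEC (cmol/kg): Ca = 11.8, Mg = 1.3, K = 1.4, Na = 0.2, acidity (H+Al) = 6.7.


Step 1: CEC = Ca + Mg + K + Na + (H+Al)
Step 2: CEC = 11.8 + 1.3 + 1.4 + 0.2 + 6.7
Step 3: CEC = 21.4 cmol/kg

21.4


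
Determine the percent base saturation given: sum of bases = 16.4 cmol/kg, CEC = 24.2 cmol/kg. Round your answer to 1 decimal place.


Step 1: BS = 100 * (sum of bases) / CEC
Step 2: BS = 100 * 16.4 / 24.2
Step 3: BS = 67.8%

67.8


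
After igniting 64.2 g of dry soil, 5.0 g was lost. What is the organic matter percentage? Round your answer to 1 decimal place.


Step 1: OM% = 100 * LOI / sample mass
Step 2: OM = 100 * 5.0 / 64.2
Step 3: OM = 7.8%

7.8


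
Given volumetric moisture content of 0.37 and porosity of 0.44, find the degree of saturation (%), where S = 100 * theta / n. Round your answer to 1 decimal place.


Step 1: S = 100 * theta_v / n
Step 2: S = 100 * 0.37 / 0.44
Step 3: S = 84.1%

84.1


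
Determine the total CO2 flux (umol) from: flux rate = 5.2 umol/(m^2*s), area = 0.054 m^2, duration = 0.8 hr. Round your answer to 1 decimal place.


Step 1: Convert time to seconds: 0.8 hr * 3600 = 2880.0 s
Step 2: Total = flux * area * time_s
Step 3: Total = 5.2 * 0.054 * 2880.0
Step 4: Total = 808.7 umol

808.7


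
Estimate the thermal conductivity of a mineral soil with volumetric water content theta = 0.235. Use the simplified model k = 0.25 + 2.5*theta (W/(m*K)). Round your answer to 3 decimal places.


Step 1: k = 0.25 + 2.5 * theta
Step 2: k = 0.25 + 2.5 * 0.235
Step 3: k = 0.25 + 0.588
Step 4: k = 0.838 W/(m*K)

0.838


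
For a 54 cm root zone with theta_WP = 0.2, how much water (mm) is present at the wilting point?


Step 1: Water (mm) = theta_WP * depth * 10
Step 2: Water = 0.2 * 54 * 10
Step 3: Water = 108.0 mm

108.0


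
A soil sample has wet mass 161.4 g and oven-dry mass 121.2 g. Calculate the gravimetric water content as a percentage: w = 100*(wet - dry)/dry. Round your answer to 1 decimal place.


Step 1: Water mass = wet - dry = 161.4 - 121.2 = 40.2 g
Step 2: w = 100 * water mass / dry mass
Step 3: w = 100 * 40.2 / 121.2 = 33.2%

33.2


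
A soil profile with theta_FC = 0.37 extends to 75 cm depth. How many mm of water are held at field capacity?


Step 1: Water (mm) = theta_FC * depth (cm) * 10
Step 2: Water = 0.37 * 75 * 10
Step 3: Water = 277.5 mm

277.5


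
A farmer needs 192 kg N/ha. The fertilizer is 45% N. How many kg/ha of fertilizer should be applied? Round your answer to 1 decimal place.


Step 1: Fertilizer rate = target N / (N content / 100)
Step 2: Rate = 192 / (45 / 100)
Step 3: Rate = 192 / 0.45
Step 4: Rate = 426.7 kg/ha

426.7


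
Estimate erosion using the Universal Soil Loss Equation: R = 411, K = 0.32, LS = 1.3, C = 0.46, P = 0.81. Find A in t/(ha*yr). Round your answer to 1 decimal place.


Step 1: A = R * K * LS * C * P
Step 2: R * K = 411 * 0.32 = 131.52
Step 3: (R*K) * LS = 131.52 * 1.3 = 170.976
Step 4: * C * P = 170.976 * 0.46 * 0.81 = 63.7
Step 5: A = 63.7 t/(ha*yr)

63.7


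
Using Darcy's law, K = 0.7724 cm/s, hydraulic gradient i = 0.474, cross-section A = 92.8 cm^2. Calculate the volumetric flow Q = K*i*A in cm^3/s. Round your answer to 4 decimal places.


Step 1: Apply Darcy's law: Q = K * i * A
Step 2: Q = 0.7724 * 0.474 * 92.8
Step 3: Q = 33.9757 cm^3/s

33.9757


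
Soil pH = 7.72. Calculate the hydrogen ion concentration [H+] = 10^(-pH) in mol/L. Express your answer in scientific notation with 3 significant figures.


Step 1: [H+] = 10^(-pH)
Step 2: [H+] = 10^(-7.72)
Step 3: [H+] = 1.91e-08 mol/L

1.91e-08


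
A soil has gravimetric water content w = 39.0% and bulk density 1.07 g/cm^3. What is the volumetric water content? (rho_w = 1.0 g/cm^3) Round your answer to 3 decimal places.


Step 1: theta = (w / 100) * BD / rho_w
Step 2: theta = (39.0 / 100) * 1.07 / 1.0
Step 3: theta = 0.39 * 1.07
Step 4: theta = 0.417

0.417


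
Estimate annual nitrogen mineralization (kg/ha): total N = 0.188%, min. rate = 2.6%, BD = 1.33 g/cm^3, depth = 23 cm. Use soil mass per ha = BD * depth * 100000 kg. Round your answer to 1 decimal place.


Step 1: Soil mass per ha = BD * depth * 100000 = 1.33 * 23 * 100000 = 3059000 kg
Step 2: Total N pool = soil mass * N%/100 = 3059000 * 0.188/100 = 5750.92 kg/ha
Step 3: N mineralized = N pool * rate%/100 = 5750.92 * 2.6/100 = 149.5 kg/ha/yr

149.5


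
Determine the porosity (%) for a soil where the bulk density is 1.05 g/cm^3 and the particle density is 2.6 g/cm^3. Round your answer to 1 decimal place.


Step 1: Formula: n = 100 * (1 - BD / PD)
Step 2: n = 100 * (1 - 1.05 / 2.6)
Step 3: n = 100 * (1 - 0.40385)
Step 4: n = 59.6%

59.6


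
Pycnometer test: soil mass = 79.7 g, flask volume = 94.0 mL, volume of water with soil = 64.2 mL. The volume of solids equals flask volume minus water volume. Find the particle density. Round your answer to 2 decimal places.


Step 1: Volume of solids = flask volume - water volume with soil
Step 2: V_solids = 94.0 - 64.2 = 29.8 mL
Step 3: Particle density = mass / V_solids = 79.7 / 29.8 = 2.67 g/cm^3

2.67


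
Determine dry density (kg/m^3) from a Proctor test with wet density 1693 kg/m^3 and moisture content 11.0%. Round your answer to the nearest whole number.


Step 1: Dry density = wet density / (1 + w/100)
Step 2: Dry density = 1693 / (1 + 11.0/100)
Step 3: Dry density = 1693 / 1.11
Step 4: Dry density = 1525 kg/m^3

1525


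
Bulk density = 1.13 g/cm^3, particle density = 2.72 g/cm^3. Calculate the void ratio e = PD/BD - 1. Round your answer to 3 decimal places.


Step 1: e = PD / BD - 1
Step 2: e = 2.72 / 1.13 - 1
Step 3: e = 2.40708 - 1
Step 4: e = 1.407

1.407


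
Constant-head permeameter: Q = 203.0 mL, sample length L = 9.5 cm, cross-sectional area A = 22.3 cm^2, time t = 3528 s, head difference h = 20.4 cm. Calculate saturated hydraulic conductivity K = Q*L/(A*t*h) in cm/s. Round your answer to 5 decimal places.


Step 1: K = Q * L / (A * t * h)
Step 2: Numerator = 203.0 * 9.5 = 1928.5
Step 3: Denominator = 22.3 * 3528 * 20.4 = 1604957.76
Step 4: K = 1928.5 / 1604957.76 = 0.0012 cm/s

0.0012


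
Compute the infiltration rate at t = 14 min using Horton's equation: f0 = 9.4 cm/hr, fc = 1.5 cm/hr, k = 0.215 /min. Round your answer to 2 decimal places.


Step 1: f = fc + (f0 - fc) * exp(-k * t)
Step 2: exp(-0.215 * 14) = 0.049292
Step 3: f = 1.5 + (9.4 - 1.5) * 0.049292
Step 4: f = 1.5 + 7.9 * 0.049292
Step 5: f = 1.89 cm/hr

1.89


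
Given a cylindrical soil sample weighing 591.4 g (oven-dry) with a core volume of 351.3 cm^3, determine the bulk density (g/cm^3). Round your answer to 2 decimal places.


Step 1: Identify the formula: BD = dry mass / volume
Step 2: Substitute values: BD = 591.4 / 351.3
Step 3: BD = 1.68 g/cm^3

1.68


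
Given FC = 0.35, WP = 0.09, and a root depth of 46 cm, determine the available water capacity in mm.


Step 1: Available water = (FC - WP) * depth * 10
Step 2: AW = (0.35 - 0.09) * 46 * 10
Step 3: AW = 0.26 * 46 * 10
Step 4: AW = 119.6 mm

119.6


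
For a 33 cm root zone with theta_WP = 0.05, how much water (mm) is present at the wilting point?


Step 1: Water (mm) = theta_WP * depth * 10
Step 2: Water = 0.05 * 33 * 10
Step 3: Water = 16.5 mm

16.5


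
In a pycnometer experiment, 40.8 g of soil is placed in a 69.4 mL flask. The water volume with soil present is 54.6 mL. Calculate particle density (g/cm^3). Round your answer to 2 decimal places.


Step 1: Volume of solids = flask volume - water volume with soil
Step 2: V_solids = 69.4 - 54.6 = 14.8 mL
Step 3: Particle density = mass / V_solids = 40.8 / 14.8 = 2.76 g/cm^3

2.76


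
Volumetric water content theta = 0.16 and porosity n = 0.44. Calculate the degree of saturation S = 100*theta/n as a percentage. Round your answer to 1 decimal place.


Step 1: S = 100 * theta_v / n
Step 2: S = 100 * 0.16 / 0.44
Step 3: S = 36.4%

36.4


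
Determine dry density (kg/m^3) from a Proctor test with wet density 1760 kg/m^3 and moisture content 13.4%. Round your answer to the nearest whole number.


Step 1: Dry density = wet density / (1 + w/100)
Step 2: Dry density = 1760 / (1 + 13.4/100)
Step 3: Dry density = 1760 / 1.134
Step 4: Dry density = 1552 kg/m^3

1552


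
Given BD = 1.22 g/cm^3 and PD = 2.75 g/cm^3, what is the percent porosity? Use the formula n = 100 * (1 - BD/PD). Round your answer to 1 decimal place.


Step 1: Formula: n = 100 * (1 - BD / PD)
Step 2: n = 100 * (1 - 1.22 / 2.75)
Step 3: n = 100 * (1 - 0.44364)
Step 4: n = 55.6%

55.6


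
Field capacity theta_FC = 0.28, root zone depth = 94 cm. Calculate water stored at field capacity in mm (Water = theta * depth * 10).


Step 1: Water (mm) = theta_FC * depth (cm) * 10
Step 2: Water = 0.28 * 94 * 10
Step 3: Water = 263.2 mm

263.2


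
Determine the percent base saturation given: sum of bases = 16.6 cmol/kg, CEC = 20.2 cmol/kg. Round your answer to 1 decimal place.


Step 1: BS = 100 * (sum of bases) / CEC
Step 2: BS = 100 * 16.6 / 20.2
Step 3: BS = 82.2%

82.2


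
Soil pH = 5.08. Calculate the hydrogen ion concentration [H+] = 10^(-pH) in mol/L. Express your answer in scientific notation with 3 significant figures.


Step 1: [H+] = 10^(-pH)
Step 2: [H+] = 10^(-5.08)
Step 3: [H+] = 8.32e-06 mol/L

8.32e-06


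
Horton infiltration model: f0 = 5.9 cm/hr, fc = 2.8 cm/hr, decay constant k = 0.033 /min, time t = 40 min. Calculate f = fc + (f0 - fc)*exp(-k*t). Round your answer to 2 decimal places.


Step 1: f = fc + (f0 - fc) * exp(-k * t)
Step 2: exp(-0.033 * 40) = 0.267135
Step 3: f = 2.8 + (5.9 - 2.8) * 0.267135
Step 4: f = 2.8 + 3.1 * 0.267135
Step 5: f = 3.63 cm/hr

3.63


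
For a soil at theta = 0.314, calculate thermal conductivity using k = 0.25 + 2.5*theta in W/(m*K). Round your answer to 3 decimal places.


Step 1: k = 0.25 + 2.5 * theta
Step 2: k = 0.25 + 2.5 * 0.314
Step 3: k = 0.25 + 0.785
Step 4: k = 1.035 W/(m*K)

1.035


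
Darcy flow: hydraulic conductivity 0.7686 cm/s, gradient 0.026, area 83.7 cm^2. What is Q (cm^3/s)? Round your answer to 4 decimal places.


Step 1: Apply Darcy's law: Q = K * i * A
Step 2: Q = 0.7686 * 0.026 * 83.7
Step 3: Q = 1.6726 cm^3/s

1.6726


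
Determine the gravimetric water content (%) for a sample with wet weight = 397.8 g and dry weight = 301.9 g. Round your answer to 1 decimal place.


Step 1: Water mass = wet - dry = 397.8 - 301.9 = 95.9 g
Step 2: w = 100 * water mass / dry mass
Step 3: w = 100 * 95.9 / 301.9 = 31.8%

31.8


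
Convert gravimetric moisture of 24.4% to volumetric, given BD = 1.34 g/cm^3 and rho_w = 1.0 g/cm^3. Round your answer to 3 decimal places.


Step 1: theta = (w / 100) * BD / rho_w
Step 2: theta = (24.4 / 100) * 1.34 / 1.0
Step 3: theta = 0.244 * 1.34
Step 4: theta = 0.327

0.327


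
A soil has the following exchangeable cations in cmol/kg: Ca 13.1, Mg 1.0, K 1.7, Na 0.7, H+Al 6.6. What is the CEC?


Step 1: CEC = Ca + Mg + K + Na + (H+Al)
Step 2: CEC = 13.1 + 1.0 + 1.7 + 0.7 + 6.6
Step 3: CEC = 23.1 cmol/kg

23.1


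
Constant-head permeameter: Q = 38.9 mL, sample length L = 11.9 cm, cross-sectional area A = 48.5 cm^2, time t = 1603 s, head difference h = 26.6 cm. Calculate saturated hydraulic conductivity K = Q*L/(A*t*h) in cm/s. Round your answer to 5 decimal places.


Step 1: K = Q * L / (A * t * h)
Step 2: Numerator = 38.9 * 11.9 = 462.91
Step 3: Denominator = 48.5 * 1603 * 26.6 = 2068030.3
Step 4: K = 462.91 / 2068030.3 = 0.00022 cm/s

0.00022


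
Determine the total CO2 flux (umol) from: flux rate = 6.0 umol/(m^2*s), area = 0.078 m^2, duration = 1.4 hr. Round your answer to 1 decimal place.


Step 1: Convert time to seconds: 1.4 hr * 3600 = 5040.0 s
Step 2: Total = flux * area * time_s
Step 3: Total = 6.0 * 0.078 * 5040.0
Step 4: Total = 2358.7 umol

2358.7


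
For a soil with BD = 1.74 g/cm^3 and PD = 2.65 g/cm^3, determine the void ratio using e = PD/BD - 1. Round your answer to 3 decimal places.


Step 1: e = PD / BD - 1
Step 2: e = 2.65 / 1.74 - 1
Step 3: e = 1.52299 - 1
Step 4: e = 0.523

0.523


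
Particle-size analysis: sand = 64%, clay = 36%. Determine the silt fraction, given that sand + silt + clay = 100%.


Step 1: sand + silt + clay = 100%
Step 2: silt = 100 - sand - clay
Step 3: silt = 100 - 64 - 36
Step 4: silt = 0%

0


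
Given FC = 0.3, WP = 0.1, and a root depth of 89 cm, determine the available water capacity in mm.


Step 1: Available water = (FC - WP) * depth * 10
Step 2: AW = (0.3 - 0.1) * 89 * 10
Step 3: AW = 0.2 * 89 * 10
Step 4: AW = 178.0 mm

178.0


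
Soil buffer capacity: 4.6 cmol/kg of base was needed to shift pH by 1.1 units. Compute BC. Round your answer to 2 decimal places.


Step 1: BC = change in base / change in pH
Step 2: BC = 4.6 / 1.1
Step 3: BC = 4.18 cmol/(kg*pH unit)

4.18


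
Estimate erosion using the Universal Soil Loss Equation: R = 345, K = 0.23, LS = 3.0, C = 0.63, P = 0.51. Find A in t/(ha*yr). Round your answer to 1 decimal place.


Step 1: A = R * K * LS * C * P
Step 2: R * K = 345 * 0.23 = 79.35
Step 3: (R*K) * LS = 79.35 * 3.0 = 238.05
Step 4: * C * P = 238.05 * 0.63 * 0.51 = 76.5
Step 5: A = 76.5 t/(ha*yr)

76.5


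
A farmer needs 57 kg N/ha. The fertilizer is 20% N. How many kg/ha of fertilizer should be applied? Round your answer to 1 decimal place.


Step 1: Fertilizer rate = target N / (N content / 100)
Step 2: Rate = 57 / (20 / 100)
Step 3: Rate = 57 / 0.2
Step 4: Rate = 285.0 kg/ha

285.0


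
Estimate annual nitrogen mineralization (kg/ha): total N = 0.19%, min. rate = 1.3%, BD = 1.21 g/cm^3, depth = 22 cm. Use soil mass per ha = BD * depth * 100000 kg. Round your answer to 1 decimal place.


Step 1: Soil mass per ha = BD * depth * 100000 = 1.21 * 22 * 100000 = 2662000 kg
Step 2: Total N pool = soil mass * N%/100 = 2662000 * 0.19/100 = 5057.8 kg/ha
Step 3: N mineralized = N pool * rate%/100 = 5057.8 * 1.3/100 = 65.8 kg/ha/yr

65.8


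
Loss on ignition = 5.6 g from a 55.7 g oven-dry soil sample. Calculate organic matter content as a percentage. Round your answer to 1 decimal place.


Step 1: OM% = 100 * LOI / sample mass
Step 2: OM = 100 * 5.6 / 55.7
Step 3: OM = 10.1%

10.1


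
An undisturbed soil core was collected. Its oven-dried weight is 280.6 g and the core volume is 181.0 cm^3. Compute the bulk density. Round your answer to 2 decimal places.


Step 1: Identify the formula: BD = dry mass / volume
Step 2: Substitute values: BD = 280.6 / 181.0
Step 3: BD = 1.55 g/cm^3

1.55


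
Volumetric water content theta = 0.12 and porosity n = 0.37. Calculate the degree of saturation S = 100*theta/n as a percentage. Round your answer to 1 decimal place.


Step 1: S = 100 * theta_v / n
Step 2: S = 100 * 0.12 / 0.37
Step 3: S = 32.4%

32.4


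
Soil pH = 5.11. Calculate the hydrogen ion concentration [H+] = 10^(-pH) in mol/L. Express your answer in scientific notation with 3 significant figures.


Step 1: [H+] = 10^(-pH)
Step 2: [H+] = 10^(-5.11)
Step 3: [H+] = 7.76e-06 mol/L

7.76e-06


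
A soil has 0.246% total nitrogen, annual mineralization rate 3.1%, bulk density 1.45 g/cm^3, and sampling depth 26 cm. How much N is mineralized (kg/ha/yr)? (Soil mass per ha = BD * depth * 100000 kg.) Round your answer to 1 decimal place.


Step 1: Soil mass per ha = BD * depth * 100000 = 1.45 * 26 * 100000 = 3770000 kg
Step 2: Total N pool = soil mass * N%/100 = 3770000 * 0.246/100 = 9274.2 kg/ha
Step 3: N mineralized = N pool * rate%/100 = 9274.2 * 3.1/100 = 287.5 kg/ha/yr

287.5


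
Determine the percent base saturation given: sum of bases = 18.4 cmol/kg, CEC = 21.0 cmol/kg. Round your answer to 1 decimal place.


Step 1: BS = 100 * (sum of bases) / CEC
Step 2: BS = 100 * 18.4 / 21.0
Step 3: BS = 87.6%

87.6


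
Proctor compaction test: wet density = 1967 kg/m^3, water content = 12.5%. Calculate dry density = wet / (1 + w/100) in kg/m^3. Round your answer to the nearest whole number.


Step 1: Dry density = wet density / (1 + w/100)
Step 2: Dry density = 1967 / (1 + 12.5/100)
Step 3: Dry density = 1967 / 1.125
Step 4: Dry density = 1748 kg/m^3

1748


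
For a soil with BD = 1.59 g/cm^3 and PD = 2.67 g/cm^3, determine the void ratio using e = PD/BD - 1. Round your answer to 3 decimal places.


Step 1: e = PD / BD - 1
Step 2: e = 2.67 / 1.59 - 1
Step 3: e = 1.67925 - 1
Step 4: e = 0.679

0.679


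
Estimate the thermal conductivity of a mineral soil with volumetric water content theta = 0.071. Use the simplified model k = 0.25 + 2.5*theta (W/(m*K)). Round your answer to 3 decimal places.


Step 1: k = 0.25 + 2.5 * theta
Step 2: k = 0.25 + 2.5 * 0.071
Step 3: k = 0.25 + 0.178
Step 4: k = 0.428 W/(m*K)

0.428


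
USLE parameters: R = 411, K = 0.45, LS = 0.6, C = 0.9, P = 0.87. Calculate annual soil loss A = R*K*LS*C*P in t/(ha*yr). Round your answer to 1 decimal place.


Step 1: A = R * K * LS * C * P
Step 2: R * K = 411 * 0.45 = 184.95
Step 3: (R*K) * LS = 184.95 * 0.6 = 110.97
Step 4: * C * P = 110.97 * 0.9 * 0.87 = 86.9
Step 5: A = 86.9 t/(ha*yr)

86.9


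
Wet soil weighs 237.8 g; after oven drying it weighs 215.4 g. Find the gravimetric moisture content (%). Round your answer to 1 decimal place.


Step 1: Water mass = wet - dry = 237.8 - 215.4 = 22.4 g
Step 2: w = 100 * water mass / dry mass
Step 3: w = 100 * 22.4 / 215.4 = 10.4%

10.4


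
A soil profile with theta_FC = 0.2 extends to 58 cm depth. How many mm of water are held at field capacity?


Step 1: Water (mm) = theta_FC * depth (cm) * 10
Step 2: Water = 0.2 * 58 * 10
Step 3: Water = 116.0 mm

116.0


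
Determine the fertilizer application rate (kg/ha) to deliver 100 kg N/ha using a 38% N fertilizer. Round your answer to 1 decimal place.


Step 1: Fertilizer rate = target N / (N content / 100)
Step 2: Rate = 100 / (38 / 100)
Step 3: Rate = 100 / 0.38
Step 4: Rate = 263.2 kg/ha

263.2


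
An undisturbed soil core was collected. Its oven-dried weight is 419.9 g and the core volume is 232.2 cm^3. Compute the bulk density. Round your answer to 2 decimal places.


Step 1: Identify the formula: BD = dry mass / volume
Step 2: Substitute values: BD = 419.9 / 232.2
Step 3: BD = 1.81 g/cm^3

1.81


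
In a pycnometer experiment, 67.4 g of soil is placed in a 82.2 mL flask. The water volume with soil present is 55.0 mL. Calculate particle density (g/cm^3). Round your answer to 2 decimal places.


Step 1: Volume of solids = flask volume - water volume with soil
Step 2: V_solids = 82.2 - 55.0 = 27.2 mL
Step 3: Particle density = mass / V_solids = 67.4 / 27.2 = 2.48 g/cm^3

2.48


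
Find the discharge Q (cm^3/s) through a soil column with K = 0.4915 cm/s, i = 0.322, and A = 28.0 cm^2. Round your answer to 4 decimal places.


Step 1: Apply Darcy's law: Q = K * i * A
Step 2: Q = 0.4915 * 0.322 * 28.0
Step 3: Q = 4.4314 cm^3/s

4.4314


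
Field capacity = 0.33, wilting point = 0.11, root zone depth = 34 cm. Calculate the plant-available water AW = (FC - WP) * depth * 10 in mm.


Step 1: Available water = (FC - WP) * depth * 10
Step 2: AW = (0.33 - 0.11) * 34 * 10
Step 3: AW = 0.22 * 34 * 10
Step 4: AW = 74.8 mm

74.8


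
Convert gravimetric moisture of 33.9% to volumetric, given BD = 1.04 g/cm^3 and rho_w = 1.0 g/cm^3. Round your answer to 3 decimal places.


Step 1: theta = (w / 100) * BD / rho_w
Step 2: theta = (33.9 / 100) * 1.04 / 1.0
Step 3: theta = 0.339 * 1.04
Step 4: theta = 0.353

0.353
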